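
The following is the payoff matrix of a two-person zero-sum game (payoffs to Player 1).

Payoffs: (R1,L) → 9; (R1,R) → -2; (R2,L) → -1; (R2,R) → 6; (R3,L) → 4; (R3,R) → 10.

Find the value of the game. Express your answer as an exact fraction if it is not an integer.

Row minima: R1 → -2, R2 → -1, R3 → 4; maximin = 4.
Column maxima: L → 9, R → 10; minimax = 9.
4 ≠ 9, so there is no saddle point; optimal play is mixed.
R2 is strictly dominated by R3, so Player 1 never plays it.
On the remaining 2×2 (R1, R3 vs L, R):
Let Player 1 play R1 with probability p. Expected payoff against L: 9p + 4(1−p) = 5p + 4; against R: (-2)p + 10(1−p) = −12p + 10.
Setting these equal: 5p + 4 = −12p + 10 ⇒ 17p = 6 ⇒ p = 6/17, and the value is (5)·(6/17) + 4 = 98/17.
For Player 2: with q = P(L), equating R1's and R3's payoffs gives 11q − 2 = −6q + 10 ⇒ q = 12/17.

98/17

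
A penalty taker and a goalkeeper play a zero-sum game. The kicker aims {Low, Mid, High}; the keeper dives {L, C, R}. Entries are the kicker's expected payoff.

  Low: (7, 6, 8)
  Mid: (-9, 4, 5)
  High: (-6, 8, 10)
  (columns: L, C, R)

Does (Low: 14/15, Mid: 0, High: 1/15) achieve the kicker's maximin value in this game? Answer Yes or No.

Yes

Against L this mix gives (14/15)·7 + (1/15)·(-6) = 92/15.
Against C this mix gives (14/15)·6 + (1/15)·8 = 92/15.
Against R this mix gives (14/15)·8 + (1/15)·10 = 122/15.
All of the keeper's active replies (L, C) yield 92/15, and no column does worse for the kicker. The mix makes the keeper indifferent and guarantees 92/15, so it is optimal.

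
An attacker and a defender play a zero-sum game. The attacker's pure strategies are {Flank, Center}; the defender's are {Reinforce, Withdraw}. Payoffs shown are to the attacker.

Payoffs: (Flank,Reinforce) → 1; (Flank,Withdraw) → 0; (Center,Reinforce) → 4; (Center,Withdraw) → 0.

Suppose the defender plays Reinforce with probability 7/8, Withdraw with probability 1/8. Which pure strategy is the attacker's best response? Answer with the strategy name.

Center

Expected payoff of Flank: (7/8)·1 + (1/8)·0 = 7/8.
Expected payoff of Center: (7/8)·4 + (1/8)·0 = 7/2.
The largest is 7/2, so the attacker's best response is Center.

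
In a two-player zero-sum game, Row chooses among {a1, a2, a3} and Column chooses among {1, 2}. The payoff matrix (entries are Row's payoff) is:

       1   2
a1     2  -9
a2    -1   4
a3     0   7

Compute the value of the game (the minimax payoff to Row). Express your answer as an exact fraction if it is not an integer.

Row minima: a1 → -9, a2 → -1, a3 → 0; maximin = 0.
Column maxima: 1 → 2, 2 → 7; minimax = 2.
0 ≠ 2, so there is no saddle point; optimal play is mixed.
a2 is strictly dominated by a3, so Row never plays it.
On the remaining 2×2 (a1, a3 vs 1, 2):
Let Row play a1 with probability p. Expected payoff against 1: 2p + 0(1−p) = 2p; against 2: (-9)p + 7(1−p) = −16p + 7.
Setting these equal: 2p = −16p + 7 ⇒ 18p = 7 ⇒ p = 7/18, and the value is (2)·(7/18) = 7/9.
For Column: with q = P(1), equating a1's and a3's payoffs gives 11q − 9 = −7q + 7 ⇒ q = 8/9.

7/9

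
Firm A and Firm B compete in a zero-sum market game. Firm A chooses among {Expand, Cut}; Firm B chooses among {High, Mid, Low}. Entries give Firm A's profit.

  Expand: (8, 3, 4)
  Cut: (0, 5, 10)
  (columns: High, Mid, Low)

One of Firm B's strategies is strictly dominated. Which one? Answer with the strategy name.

Mid holds Firm A's payoff strictly below Low in every row: 3 < 4, 5 < 10.
So Low is strictly dominated for Firm B.

Low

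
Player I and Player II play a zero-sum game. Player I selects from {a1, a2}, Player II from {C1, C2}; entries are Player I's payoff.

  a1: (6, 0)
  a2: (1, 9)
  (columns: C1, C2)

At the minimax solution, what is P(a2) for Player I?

3/7

Row minima: a1 → 0, a2 → 1; maximin = 1.
Column maxima: C1 → 6, C2 → 9; minimax = 6.
1 ≠ 6, so there is no saddle point; optimal play is mixed.
Let Player I play a1 with probability p. Expected payoff against C1: 6p + 1(1−p) = 5p + 1; against C2: 0p + 9(1−p) = −9p + 9.
Setting these equal: 5p + 1 = −9p + 9 ⇒ 14p = 8 ⇒ p = 4/7, and the value is (5)·(4/7) + 1 = 27/7.
For Player II: with q = P(C1), equating a1's and a2's payoffs gives 6q = −8q + 9 ⇒ q = 9/14.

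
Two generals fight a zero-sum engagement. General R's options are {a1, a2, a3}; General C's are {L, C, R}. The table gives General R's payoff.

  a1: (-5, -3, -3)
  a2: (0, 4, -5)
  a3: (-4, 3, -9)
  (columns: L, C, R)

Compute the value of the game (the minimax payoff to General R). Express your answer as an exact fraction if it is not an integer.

-25/7

Row minima: a1 → -5, a2 → -5, a3 → -9; maximin = -5.
Column maxima: L → 0, C → 4, R → -3; minimax = -3.
-5 ≠ -3, so there is no saddle point; optimal play is mixed.
a3 is strictly dominated by a2, so General R never plays it.
C is strictly dominated by L (it gives General R strictly more in every row), so General C never plays it.
On the remaining 2×2 (a1, a2 vs L, R):
Let General R play a1 with probability p. Expected payoff against L: (-5)p + 0(1−p) = −5p; against R: (-3)p + (-5)(1−p) = 2p − 5.
Setting these equal: −5p = 2p − 5 ⇒ −7p = -5 ⇒ p = 5/7, and the value is (-5)·(5/7) = -25/7.
For General C: with q = P(L), equating a1's and a2's payoffs gives −2q − 3 = 5q − 5 ⇒ q = 2/7.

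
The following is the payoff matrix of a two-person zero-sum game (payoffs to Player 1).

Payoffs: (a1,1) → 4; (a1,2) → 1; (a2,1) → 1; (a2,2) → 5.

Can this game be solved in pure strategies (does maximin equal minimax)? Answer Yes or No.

Row minima: a1 → 1, a2 → 1; maximin = 1.
Column maxima: 1 → 4, 2 → 5; minimax = 4.
1 ≠ 4, so no pure-strategy equilibrium exists.

No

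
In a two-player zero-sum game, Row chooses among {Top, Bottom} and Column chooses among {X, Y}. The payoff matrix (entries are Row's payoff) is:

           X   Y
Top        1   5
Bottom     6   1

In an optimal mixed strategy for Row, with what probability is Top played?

5/9

Row minima: Top → 1, Bottom → 1; maximin = 1.
Column maxima: X → 6, Y → 5; minimax = 5.
1 ≠ 5, so there is no saddle point; optimal play is mixed.
Let Row play Top with probability p. Expected payoff against X: 1p + 6(1−p) = −5p + 6; against Y: 5p + 1(1−p) = 4p + 1.
Setting these equal: −5p + 6 = 4p + 1 ⇒ −9p = -5 ⇒ p = 5/9, and the value is (-5)·(5/9) + 6 = 29/9.
For Column: with q = P(X), equating Top's and Bottom's payoffs gives −4q + 5 = 5q + 1 ⇒ q = 4/9.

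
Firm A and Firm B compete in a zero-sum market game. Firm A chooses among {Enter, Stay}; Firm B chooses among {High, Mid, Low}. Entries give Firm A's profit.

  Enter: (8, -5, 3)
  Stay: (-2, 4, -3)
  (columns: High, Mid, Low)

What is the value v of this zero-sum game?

-1/5

Row minima: Enter → -5, Stay → -3; maximin = -3.
Column maxima: High → 8, Mid → 4, Low → 3; minimax = 3.
-3 ≠ 3, so there is no saddle point; optimal play is mixed.
High is strictly dominated by Low (it gives Firm A strictly more in every row), so Firm B never plays it.
On the remaining 2×2 (Enter, Stay vs Mid, Low):
Let Firm A play Enter with probability p. Expected payoff against Mid: (-5)p + 4(1−p) = −9p + 4; against Low: 3p + (-3)(1−p) = 6p − 3.
Setting these equal: −9p + 4 = 6p − 3 ⇒ −15p = -7 ⇒ p = 7/15, and the value is (-9)·(7/15) + 4 = -1/5.
For Firm B: with q = P(Mid), equating Enter's and Stay's payoffs gives −8q + 3 = 7q − 3 ⇒ q = 2/5.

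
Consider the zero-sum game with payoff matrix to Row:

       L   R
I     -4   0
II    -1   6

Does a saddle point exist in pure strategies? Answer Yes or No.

Yes

Row minima: I → -4, II → -1; maximin = -1.
Column maxima: L → -1, R → 6; minimax = -1.
maximin = minimax = -1, so a saddle point exists.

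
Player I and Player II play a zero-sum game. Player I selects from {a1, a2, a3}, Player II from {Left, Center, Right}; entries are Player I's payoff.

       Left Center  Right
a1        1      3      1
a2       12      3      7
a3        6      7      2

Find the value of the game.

43/9

Row minima: a1 → 1, a2 → 3, a3 → 2; maximin = 3.
Column maxima: Left → 12, Center → 7, Right → 7; minimax = 7.
3 ≠ 7, so there is no saddle point; optimal play is mixed.
a1 is strictly dominated by a3, so Player I never plays it.
With a1 eliminated, Left is strictly dominated by Right (it gives Player I strictly more in every remaining row), so Player II never plays it.
On the remaining 2×2 (a2, a3 vs Center, Right):
Let Player I play a2 with probability p. Expected payoff against Center: 3p + 7(1−p) = −4p + 7; against Right: 7p + 2(1−p) = 5p + 2.
Setting these equal: −4p + 7 = 5p + 2 ⇒ −9p = -5 ⇒ p = 5/9, and the value is (-4)·(5/9) + 7 = 43/9.
For Player II: with q = P(Center), equating a2's and a3's payoffs gives −4q + 7 = 5q + 2 ⇒ q = 5/9.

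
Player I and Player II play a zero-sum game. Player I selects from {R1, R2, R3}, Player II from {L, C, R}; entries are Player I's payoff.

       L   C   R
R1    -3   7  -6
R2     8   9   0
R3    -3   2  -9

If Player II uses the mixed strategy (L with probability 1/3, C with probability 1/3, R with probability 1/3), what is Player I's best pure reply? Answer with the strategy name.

Expected payoff of R1: (1/3)·(-3) + (1/3)·7 + (1/3)·(-6) = -2/3.
Expected payoff of R2: (1/3)·8 + (1/3)·9 + (1/3)·0 = 17/3.
Expected payoff of R3: (1/3)·(-3) + (1/3)·2 + (1/3)·(-9) = -10/3.
The largest is 17/3, so Player I's best response is R2.

R2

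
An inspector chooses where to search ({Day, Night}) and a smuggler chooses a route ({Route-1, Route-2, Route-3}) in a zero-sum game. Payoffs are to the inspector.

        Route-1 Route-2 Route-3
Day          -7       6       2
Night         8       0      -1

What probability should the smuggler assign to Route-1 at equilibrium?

Row minima: Day → -7, Night → -1; maximin = -1.
Column maxima: Route-1 → 8, Route-2 → 6, Route-3 → 2; minimax = 2.
-1 ≠ 2, so there is no saddle point; optimal play is mixed.
Route-2 is strictly dominated by Route-3 (it gives the inspector strictly more in every row), so the smuggler never plays it.
On the remaining 2×2 (Day, Night vs Route-1, Route-3):
Let the inspector play Day with probability p. Expected payoff against Route-1: (-7)p + 8(1−p) = −15p + 8; against Route-3: 2p + (-1)(1−p) = 3p − 1.
Setting these equal: −15p + 8 = 3p − 1 ⇒ −18p = -9 ⇒ p = 1/2, and the value is (-15)·(1/2) + 8 = 1/2.
For the smuggler: with q = P(Route-1), equating Day's and Night's payoffs gives −9q + 2 = 9q − 1 ⇒ q = 1/6.

1/6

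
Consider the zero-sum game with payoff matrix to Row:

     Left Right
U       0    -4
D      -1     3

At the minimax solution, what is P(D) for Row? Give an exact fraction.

1/2

Row minima: U → -4, D → -1; maximin = -1.
Column maxima: Left → 0, Right → 3; minimax = 0.
-1 ≠ 0, so there is no saddle point; optimal play is mixed.
Let Row play U with probability p. Expected payoff against Left: 0p + (-1)(1−p) = p − 1; against Right: (-4)p + 3(1−p) = −7p + 3.
Setting these equal: p − 1 = −7p + 3 ⇒ 8p = 4 ⇒ p = 1/2, and the value is (1)·(1/2) − 1 = -1/2.
For Column: with q = P(Left), equating U's and D's payoffs gives 4q − 4 = −4q + 3 ⇒ q = 7/8.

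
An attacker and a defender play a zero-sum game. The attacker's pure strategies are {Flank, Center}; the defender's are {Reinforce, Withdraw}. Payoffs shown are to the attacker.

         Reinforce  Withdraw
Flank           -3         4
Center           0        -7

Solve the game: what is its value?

-3/2

Row minima: Flank → -3, Center → -7; maximin = -3.
Column maxima: Reinforce → 0, Withdraw → 4; minimax = 0.
-3 ≠ 0, so there is no saddle point; optimal play is mixed.
Let the attacker play Flank with probability p. Expected payoff against Reinforce: (-3)p + 0(1−p) = −3p; against Withdraw: 4p + (-7)(1−p) = 11p − 7.
Setting these equal: −3p = 11p − 7 ⇒ −14p = -7 ⇒ p = 1/2, and the value is (-3)·(1/2) = -3/2.
For the defender: with q = P(Reinforce), equating Flank's and Center's payoffs gives −7q + 4 = 7q − 7 ⇒ q = 11/14.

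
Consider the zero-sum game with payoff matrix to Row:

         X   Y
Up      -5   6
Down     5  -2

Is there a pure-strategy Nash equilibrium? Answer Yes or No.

Row minima: Up → -5, Down → -2; maximin = -2.
Column maxima: X → 5, Y → 6; minimax = 5.
-2 ≠ 5, so no pure-strategy equilibrium exists.

No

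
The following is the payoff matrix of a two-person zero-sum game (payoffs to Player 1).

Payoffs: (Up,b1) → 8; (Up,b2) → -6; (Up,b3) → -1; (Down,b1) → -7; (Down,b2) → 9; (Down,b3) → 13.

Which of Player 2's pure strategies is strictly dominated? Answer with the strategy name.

b3

b2 holds Player 1's payoff strictly below b3 in every row: -6 < -1, 9 < 13.
So b3 is strictly dominated for Player 2.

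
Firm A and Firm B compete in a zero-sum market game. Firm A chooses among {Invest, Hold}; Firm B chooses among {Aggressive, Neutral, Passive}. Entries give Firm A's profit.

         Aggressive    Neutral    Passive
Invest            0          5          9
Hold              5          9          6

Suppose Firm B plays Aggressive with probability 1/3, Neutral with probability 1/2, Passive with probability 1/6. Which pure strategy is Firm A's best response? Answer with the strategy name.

Hold

Expected payoff of Invest: (1/3)·0 + (1/2)·5 + (1/6)·9 = 4.
Expected payoff of Hold: (1/3)·5 + (1/2)·9 + (1/6)·6 = 43/6.
The largest is 43/6, so Firm A's best response is Hold.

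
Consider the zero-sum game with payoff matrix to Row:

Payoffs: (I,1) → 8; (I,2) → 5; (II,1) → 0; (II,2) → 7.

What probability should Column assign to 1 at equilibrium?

1/5

Row minima: I → 5, II → 0; maximin = 5.
Column maxima: 1 → 8, 2 → 7; minimax = 7.
5 ≠ 7, so there is no saddle point; optimal play is mixed.
Let Row play I with probability p. Expected payoff against 1: 8p + 0(1−p) = 8p; against 2: 5p + 7(1−p) = −2p + 7.
Setting these equal: 8p = −2p + 7 ⇒ 10p = 7 ⇒ p = 7/10, and the value is (8)·(7/10) = 28/5.
For Column: with q = P(1), equating I's and II's payoffs gives 3q + 5 = −7q + 7 ⇒ q = 1/5.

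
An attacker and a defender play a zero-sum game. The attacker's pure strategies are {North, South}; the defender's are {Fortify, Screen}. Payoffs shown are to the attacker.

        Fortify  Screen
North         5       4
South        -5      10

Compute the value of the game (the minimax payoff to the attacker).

35/8

Row minima: North → 4, South → -5; maximin = 4.
Column maxima: Fortify → 5, Screen → 10; minimax = 5.
4 ≠ 5, so there is no saddle point; optimal play is mixed.
Let the attacker play North with probability p. Expected payoff against Fortify: 5p + (-5)(1−p) = 10p − 5; against Screen: 4p + 10(1−p) = −6p + 10.
Setting these equal: 10p − 5 = −6p + 10 ⇒ 16p = 15 ⇒ p = 15/16, and the value is (10)·(15/16) − 5 = 35/8.
For the defender: with q = P(Fortify), equating North's and South's payoffs gives q + 4 = −15q + 10 ⇒ q = 3/8.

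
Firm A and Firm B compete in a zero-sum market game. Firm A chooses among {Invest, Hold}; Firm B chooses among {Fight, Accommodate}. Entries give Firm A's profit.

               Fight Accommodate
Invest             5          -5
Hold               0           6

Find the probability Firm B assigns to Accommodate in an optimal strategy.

Row minima: Invest → -5, Hold → 0; maximin = 0.
Column maxima: Fight → 5, Accommodate → 6; minimax = 5.
0 ≠ 5, so there is no saddle point; optimal play is mixed.
Let Firm A play Invest with probability p. Expected payoff against Fight: 5p + 0(1−p) = 5p; against Accommodate: (-5)p + 6(1−p) = −11p + 6.
Setting these equal: 5p = −11p + 6 ⇒ 16p = 6 ⇒ p = 3/8, and the value is (5)·(3/8) = 15/8.
For Firm B: with q = P(Fight), equating Invest's and Hold's payoffs gives 10q − 5 = −6q + 6 ⇒ q = 11/16.

5/16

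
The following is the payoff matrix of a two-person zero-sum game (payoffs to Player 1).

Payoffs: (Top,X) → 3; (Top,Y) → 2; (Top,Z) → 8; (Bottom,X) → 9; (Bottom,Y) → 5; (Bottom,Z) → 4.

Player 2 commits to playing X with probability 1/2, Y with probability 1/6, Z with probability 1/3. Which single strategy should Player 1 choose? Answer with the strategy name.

Expected payoff of Top: (1/2)·3 + (1/6)·2 + (1/3)·8 = 9/2.
Expected payoff of Bottom: (1/2)·9 + (1/6)·5 + (1/3)·4 = 20/3.
The largest is 20/3, so Player 1's best response is Bottom.

Bottom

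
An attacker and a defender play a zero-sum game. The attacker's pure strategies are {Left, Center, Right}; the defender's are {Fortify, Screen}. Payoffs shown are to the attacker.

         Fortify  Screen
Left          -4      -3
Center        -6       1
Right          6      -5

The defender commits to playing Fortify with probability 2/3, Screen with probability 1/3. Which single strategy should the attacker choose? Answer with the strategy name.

Right

Expected payoff of Left: (2/3)·(-4) + (1/3)·(-3) = -11/3.
Expected payoff of Center: (2/3)·(-6) + (1/3)·1 = -11/3.
Expected payoff of Right: (2/3)·6 + (1/3)·(-5) = 7/3.
The largest is 7/3, so the attacker's best response is Right.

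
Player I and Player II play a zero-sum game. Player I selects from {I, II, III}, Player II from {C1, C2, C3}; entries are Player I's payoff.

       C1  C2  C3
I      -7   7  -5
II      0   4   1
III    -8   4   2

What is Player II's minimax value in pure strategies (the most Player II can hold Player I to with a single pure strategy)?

0

Column maxima: C1 → 0, C2 → 7, C3 → 2.
The smallest of these is 0.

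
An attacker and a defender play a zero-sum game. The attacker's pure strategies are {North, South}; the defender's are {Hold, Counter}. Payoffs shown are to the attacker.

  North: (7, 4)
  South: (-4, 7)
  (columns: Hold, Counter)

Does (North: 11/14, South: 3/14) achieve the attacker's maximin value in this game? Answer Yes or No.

Yes

Against Hold this mix gives (11/14)·7 + (3/14)·(-4) = 65/14.
Against Counter this mix gives (11/14)·4 + (3/14)·7 = 65/14.
All of the defender's active replies (Hold, Counter) yield 65/14, and no column does worse for the attacker. The mix makes the defender indifferent and guarantees 65/14, so it is optimal.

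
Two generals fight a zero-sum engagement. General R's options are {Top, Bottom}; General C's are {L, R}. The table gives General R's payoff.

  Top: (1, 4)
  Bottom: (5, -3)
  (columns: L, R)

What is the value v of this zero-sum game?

Row minima: Top → 1, Bottom → -3; maximin = 1.
Column maxima: L → 5, R → 4; minimax = 4.
1 ≠ 4, so there is no saddle point; optimal play is mixed.
Let General R play Top with probability p. Expected payoff against L: 1p + 5(1−p) = −4p + 5; against R: 4p + (-3)(1−p) = 7p − 3.
Setting these equal: −4p + 5 = 7p − 3 ⇒ −11p = -8 ⇒ p = 8/11, and the value is (-4)·(8/11) + 5 = 23/11.
For General C: with q = P(L), equating Top's and Bottom's payoffs gives −3q + 4 = 8q − 3 ⇒ q = 7/11.

23/11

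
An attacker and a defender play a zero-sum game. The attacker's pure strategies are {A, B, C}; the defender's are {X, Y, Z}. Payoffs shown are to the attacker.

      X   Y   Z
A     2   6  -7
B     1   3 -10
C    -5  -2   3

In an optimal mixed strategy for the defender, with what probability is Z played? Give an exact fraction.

Row minima: A → -7, B → -10, C → -5; maximin = -5.
Column maxima: X → 2, Y → 6, Z → 3; minimax = 2.
-5 ≠ 2, so there is no saddle point; optimal play is mixed.
B is strictly dominated by A, so the attacker never plays it.
Y is strictly dominated by X (it gives the attacker strictly more in every row), so the defender never plays it.
On the remaining 2×2 (A, C vs X, Z):
Let the attacker play A with probability p. Expected payoff against X: 2p + (-5)(1−p) = 7p − 5; against Z: (-7)p + 3(1−p) = −10p + 3.
Setting these equal: 7p − 5 = −10p + 3 ⇒ 17p = 8 ⇒ p = 8/17, and the value is (7)·(8/17) − 5 = -29/17.
For the defender: with q = P(X), equating A's and C's payoffs gives 9q − 7 = −8q + 3 ⇒ q = 10/17.

7/17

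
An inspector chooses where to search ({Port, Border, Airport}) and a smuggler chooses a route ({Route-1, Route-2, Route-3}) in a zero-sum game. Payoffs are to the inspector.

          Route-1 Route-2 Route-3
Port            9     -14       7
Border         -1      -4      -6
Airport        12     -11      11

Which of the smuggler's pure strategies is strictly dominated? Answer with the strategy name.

Route-2 holds the inspector's payoff strictly below Route-1 in every row: -14 < 9, -4 < -1, -11 < 12.
So Route-1 is strictly dominated for the smuggler.

Route-1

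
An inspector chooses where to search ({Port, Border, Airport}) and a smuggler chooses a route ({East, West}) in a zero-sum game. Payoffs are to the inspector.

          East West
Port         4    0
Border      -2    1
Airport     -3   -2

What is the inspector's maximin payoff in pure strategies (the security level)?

0

Row minima: Port → 0, Border → -2, Airport → -3.
The best of these is 0.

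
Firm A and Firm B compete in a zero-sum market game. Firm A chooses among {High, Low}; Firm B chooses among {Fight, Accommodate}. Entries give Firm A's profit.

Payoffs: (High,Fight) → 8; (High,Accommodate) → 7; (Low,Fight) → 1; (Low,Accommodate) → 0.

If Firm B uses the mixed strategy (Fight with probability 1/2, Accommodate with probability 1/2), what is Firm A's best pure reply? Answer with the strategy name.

Expected payoff of High: (1/2)·8 + (1/2)·7 = 15/2.
Expected payoff of Low: (1/2)·1 + (1/2)·0 = 1/2.
The largest is 15/2, so Firm A's best response is High.

High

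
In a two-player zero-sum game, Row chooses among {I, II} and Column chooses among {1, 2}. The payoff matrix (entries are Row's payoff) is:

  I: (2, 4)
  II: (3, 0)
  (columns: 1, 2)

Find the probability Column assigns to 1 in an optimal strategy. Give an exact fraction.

Row minima: I → 2, II → 0; maximin = 2.
Column maxima: 1 → 3, 2 → 4; minimax = 3.
2 ≠ 3, so there is no saddle point; optimal play is mixed.
Let Row play I with probability p. Expected payoff against 1: 2p + 3(1−p) = −p + 3; against 2: 4p + 0(1−p) = 4p.
Setting these equal: −p + 3 = 4p ⇒ −5p = -3 ⇒ p = 3/5, and the value is (-1)·(3/5) + 3 = 12/5.
For Column: with q = P(1), equating I's and II's payoffs gives −2q + 4 = 3q ⇒ q = 4/5.

4/5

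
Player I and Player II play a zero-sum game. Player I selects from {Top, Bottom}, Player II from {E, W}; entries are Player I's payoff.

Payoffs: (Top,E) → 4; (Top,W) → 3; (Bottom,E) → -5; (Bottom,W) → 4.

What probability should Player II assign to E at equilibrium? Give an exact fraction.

1/10

Row minima: Top → 3, Bottom → -5; maximin = 3.
Column maxima: E → 4, W → 4; minimax = 4.
3 ≠ 4, so there is no saddle point; optimal play is mixed.
Let Player I play Top with probability p. Expected payoff against E: 4p + (-5)(1−p) = 9p − 5; against W: 3p + 4(1−p) = −p + 4.
Setting these equal: 9p − 5 = −p + 4 ⇒ 10p = 9 ⇒ p = 9/10, and the value is (9)·(9/10) − 5 = 31/10.
For Player II: with q = P(E), equating Top's and Bottom's payoffs gives q + 3 = −9q + 4 ⇒ q = 1/10.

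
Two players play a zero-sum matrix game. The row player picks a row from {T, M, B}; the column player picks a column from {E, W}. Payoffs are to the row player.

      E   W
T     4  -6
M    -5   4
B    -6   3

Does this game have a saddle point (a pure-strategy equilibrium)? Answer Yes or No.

Row minima: T → -6, M → -5, B → -6; maximin = -5.
Column maxima: E → 4, W → 4; minimax = 4.
-5 ≠ 4, so no pure-strategy equilibrium exists.

No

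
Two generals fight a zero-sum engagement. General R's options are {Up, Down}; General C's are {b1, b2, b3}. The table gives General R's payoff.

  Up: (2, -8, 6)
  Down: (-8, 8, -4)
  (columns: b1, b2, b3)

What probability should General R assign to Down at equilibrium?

5/13

Row minima: Up → -8, Down → -8; maximin = -8.
Column maxima: b1 → 2, b2 → 8, b3 → 6; minimax = 2.
-8 ≠ 2, so there is no saddle point; optimal play is mixed.
b3 is strictly dominated by b1 (it gives General R strictly more in every row), so General C never plays it.
On the remaining 2×2 (Up, Down vs b1, b2):
Let General R play Up with probability p. Expected payoff against b1: 2p + (-8)(1−p) = 10p − 8; against b2: (-8)p + 8(1−p) = −16p + 8.
Setting these equal: 10p − 8 = −16p + 8 ⇒ 26p = 16 ⇒ p = 8/13, and the value is (10)·(8/13) − 8 = -24/13.
For General C: with q = P(b1), equating Up's and Down's payoffs gives 10q − 8 = −16q + 8 ⇒ q = 8/13.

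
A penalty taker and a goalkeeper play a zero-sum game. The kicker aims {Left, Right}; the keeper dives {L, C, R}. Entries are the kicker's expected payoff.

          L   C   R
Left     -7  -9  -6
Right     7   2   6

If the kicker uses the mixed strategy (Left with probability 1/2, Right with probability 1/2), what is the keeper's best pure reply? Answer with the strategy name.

If the keeper plays L, the kicker's expected payoff is (1/2)·(-7) + (1/2)·7 = 0.
If the keeper plays C, the kicker's expected payoff is (1/2)·(-9) + (1/2)·2 = -7/2.
If the keeper plays R, the kicker's expected payoff is (1/2)·(-6) + (1/2)·6 = 0.
The keeper minimizes the kicker's payoff; the smallest is -7/2, so the best response is C.

C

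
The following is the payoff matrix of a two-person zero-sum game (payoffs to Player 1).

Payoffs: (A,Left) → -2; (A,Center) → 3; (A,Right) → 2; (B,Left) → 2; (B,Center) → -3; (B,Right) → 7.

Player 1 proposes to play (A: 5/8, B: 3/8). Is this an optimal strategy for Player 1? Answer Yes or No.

Against Left this mix gives (5/8)·(-2) + (3/8)·2 = -1/2.
Against Center this mix gives (5/8)·3 + (3/8)·(-3) = 3/4.
Against Right this mix gives (5/8)·2 + (3/8)·7 = 31/8.
Player 2 will play Left, holding Player 1 to -1/2. Shifting weight toward the row that does better against Left would raise this floor (the equalizing mix achieves 0 against both Left and Center), so the proposed strategy is not optimal.

No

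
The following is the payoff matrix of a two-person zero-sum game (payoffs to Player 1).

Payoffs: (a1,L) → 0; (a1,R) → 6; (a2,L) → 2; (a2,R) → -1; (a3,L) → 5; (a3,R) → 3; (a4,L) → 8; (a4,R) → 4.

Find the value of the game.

Row minima: a1 → 0, a2 → -1, a3 → 3, a4 → 4; maximin = 4.
Column maxima: L → 8, R → 6; minimax = 6.
4 ≠ 6, so there is no saddle point; optimal play is mixed.
a2 is strictly dominated by a3, so Player 1 never plays it.
a3 is strictly dominated by a4, so Player 1 never plays it.
On the remaining 2×2 (a1, a4 vs L, R):
Let Player 1 play a1 with probability p. Expected payoff against L: 0p + 8(1−p) = −8p + 8; against R: 6p + 4(1−p) = 2p + 4.
Setting these equal: −8p + 8 = 2p + 4 ⇒ −10p = -4 ⇒ p = 2/5, and the value is (-8)·(2/5) + 8 = 24/5.
For Player 2: with q = P(L), equating a1's and a4's payoffs gives −6q + 6 = 4q + 4 ⇒ q = 1/5.

24/5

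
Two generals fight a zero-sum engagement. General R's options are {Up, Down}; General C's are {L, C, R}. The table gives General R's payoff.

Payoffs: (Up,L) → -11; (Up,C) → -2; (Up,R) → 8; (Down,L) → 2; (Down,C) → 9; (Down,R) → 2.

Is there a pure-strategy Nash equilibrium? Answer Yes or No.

Row minima: Up → -11, Down → 2; maximin = 2.
Column maxima: L → 2, C → 9, R → 8; minimax = 2.
maximin = minimax = 2, so a saddle point exists.

Yes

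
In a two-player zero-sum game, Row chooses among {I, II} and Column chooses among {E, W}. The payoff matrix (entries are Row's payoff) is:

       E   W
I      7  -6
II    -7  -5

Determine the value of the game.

Row minima: I → -6, II → -7; maximin = -6.
Column maxima: E → 7, W → -5; minimax = -5.
-6 ≠ -5, so there is no saddle point; optimal play is mixed.
Let Row play I with probability p. Expected payoff against E: 7p + (-7)(1−p) = 14p − 7; against W: (-6)p + (-5)(1−p) = −p − 5.
Setting these equal: 14p − 7 = −p − 5 ⇒ 15p = 2 ⇒ p = 2/15, and the value is (14)·(2/15) − 7 = -77/15.
For Column: with q = P(E), equating I's and II's payoffs gives 13q − 6 = −2q − 5 ⇒ q = 1/15.

-77/15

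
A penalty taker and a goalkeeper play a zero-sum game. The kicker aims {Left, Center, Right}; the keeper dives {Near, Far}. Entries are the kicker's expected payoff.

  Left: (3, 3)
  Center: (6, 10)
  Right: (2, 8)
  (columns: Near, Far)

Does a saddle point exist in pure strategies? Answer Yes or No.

Row minima: Left → 3, Center → 6, Right → 2; maximin = 6.
Column maxima: Near → 6, Far → 10; minimax = 6.
maximin = minimax = 6, so a saddle point exists.

Yes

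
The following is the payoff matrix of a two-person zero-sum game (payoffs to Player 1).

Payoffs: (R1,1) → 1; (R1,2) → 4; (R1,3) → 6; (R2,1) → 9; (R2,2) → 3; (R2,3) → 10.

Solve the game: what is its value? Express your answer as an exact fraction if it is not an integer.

Row minima: R1 → 1, R2 → 3; maximin = 3.
Column maxima: 1 → 9, 2 → 4, 3 → 10; minimax = 4.
3 ≠ 4, so there is no saddle point; optimal play is mixed.
3 is strictly dominated by 1 (it gives Player 1 strictly more in every row), so Player 2 never plays it.
On the remaining 2×2 (R1, R2 vs 1, 2):
Let Player 1 play R1 with probability p. Expected payoff against 1: 1p + 9(1−p) = −8p + 9; against 2: 4p + 3(1−p) = p + 3.
Setting these equal: −8p + 9 = p + 3 ⇒ −9p = -6 ⇒ p = 2/3, and the value is (-8)·(2/3) + 9 = 11/3.
For Player 2: with q = P(1), equating R1's and R2's payoffs gives −3q + 4 = 6q + 3 ⇒ q = 1/9.

11/3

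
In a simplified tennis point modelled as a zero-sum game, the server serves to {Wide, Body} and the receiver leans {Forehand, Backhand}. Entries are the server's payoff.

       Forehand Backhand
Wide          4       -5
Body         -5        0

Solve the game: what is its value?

-25/14

Row minima: Wide → -5, Body → -5; maximin = -5.
Column maxima: Forehand → 4, Backhand → 0; minimax = 0.
-5 ≠ 0, so there is no saddle point; optimal play is mixed.
Let the server play Wide with probability p. Expected payoff against Forehand: 4p + (-5)(1−p) = 9p − 5; against Backhand: (-5)p + 0(1−p) = −5p.
Setting these equal: 9p − 5 = −5p ⇒ 14p = 5 ⇒ p = 5/14, and the value is (9)·(5/14) − 5 = -25/14.
For the receiver: with q = P(Forehand), equating Wide's and Body's payoffs gives 9q − 5 = −5q ⇒ q = 5/14.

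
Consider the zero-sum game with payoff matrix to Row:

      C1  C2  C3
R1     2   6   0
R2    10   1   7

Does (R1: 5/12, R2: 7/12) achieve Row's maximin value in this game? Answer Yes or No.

Against C1 this mix gives (5/12)·2 + (7/12)·10 = 20/3.
Against C2 this mix gives (5/12)·6 + (7/12)·1 = 37/12.
Against C3 this mix gives (5/12)·0 + (7/12)·7 = 49/12.
Column will play C2, holding Row to 37/12. Shifting weight toward the row that does better against C2 would raise this floor (the equalizing mix achieves 7/2 against both C2 and C3), so the proposed strategy is not optimal.

No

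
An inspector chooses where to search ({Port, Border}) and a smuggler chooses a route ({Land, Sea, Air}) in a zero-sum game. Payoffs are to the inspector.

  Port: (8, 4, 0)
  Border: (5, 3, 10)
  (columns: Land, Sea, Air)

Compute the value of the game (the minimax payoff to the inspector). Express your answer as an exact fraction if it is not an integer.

Row minima: Port → 0, Border → 3; maximin = 3.
Column maxima: Land → 8, Sea → 4, Air → 10; minimax = 4.
3 ≠ 4, so there is no saddle point; optimal play is mixed.
Land is strictly dominated by Sea (it gives the inspector strictly more in every row), so the smuggler never plays it.
On the remaining 2×2 (Port, Border vs Sea, Air):
Let the inspector play Port with probability p. Expected payoff against Sea: 4p + 3(1−p) = p + 3; against Air: 0p + 10(1−p) = −10p + 10.
Setting these equal: p + 3 = −10p + 10 ⇒ 11p = 7 ⇒ p = 7/11, and the value is (1)·(7/11) + 3 = 40/11.
For the smuggler: with q = P(Sea), equating Port's and Border's payoffs gives 4q = −7q + 10 ⇒ q = 10/11.

40/11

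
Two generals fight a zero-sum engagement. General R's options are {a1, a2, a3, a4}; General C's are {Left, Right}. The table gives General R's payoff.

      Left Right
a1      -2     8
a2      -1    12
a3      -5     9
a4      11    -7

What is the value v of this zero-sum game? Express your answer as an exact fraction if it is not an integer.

125/31

Row minima: a1 → -2, a2 → -1, a3 → -5, a4 → -7; maximin = -1.
Column maxima: Left → 11, Right → 12; minimax = 11.
-1 ≠ 11, so there is no saddle point; optimal play is mixed.
a1 is strictly dominated by a2, so General R never plays it.
a3 is strictly dominated by a2, so General R never plays it.
On the remaining 2×2 (a2, a4 vs Left, Right):
Let General R play a2 with probability p. Expected payoff against Left: (-1)p + 11(1−p) = −12p + 11; against Right: 12p + (-7)(1−p) = 19p − 7.
Setting these equal: −12p + 11 = 19p − 7 ⇒ −31p = -18 ⇒ p = 18/31, and the value is (-12)·(18/31) + 11 = 125/31.
For General C: with q = P(Left), equating a2's and a4's payoffs gives −13q + 12 = 18q − 7 ⇒ q = 19/31.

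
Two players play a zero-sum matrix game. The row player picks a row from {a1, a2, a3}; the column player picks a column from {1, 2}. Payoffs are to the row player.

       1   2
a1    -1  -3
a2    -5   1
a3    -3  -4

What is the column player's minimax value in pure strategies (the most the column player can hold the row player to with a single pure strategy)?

Column maxima: 1 → -1, 2 → 1.
The smallest of these is -1.

-1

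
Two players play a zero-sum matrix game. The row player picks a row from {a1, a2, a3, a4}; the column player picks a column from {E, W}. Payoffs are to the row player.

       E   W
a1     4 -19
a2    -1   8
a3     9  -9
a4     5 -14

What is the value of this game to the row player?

Row minima: a1 → -19, a2 → -1, a3 → -9, a4 → -14; maximin = -1.
Column maxima: E → 9, W → 8; minimax = 8.
-1 ≠ 8, so there is no saddle point; optimal play is mixed.
a1 is strictly dominated by a3, so the row player never plays it.
a4 is strictly dominated by a3, so the row player never plays it.
On the remaining 2×2 (a2, a3 vs E, W):
Let the row player play a2 with probability p. Expected payoff against E: (-1)p + 9(1−p) = −10p + 9; against W: 8p + (-9)(1−p) = 17p − 9.
Setting these equal: −10p + 9 = 17p − 9 ⇒ −27p = -18 ⇒ p = 2/3, and the value is (-10)·(2/3) + 9 = 7/3.
For the column player: with q = P(E), equating a2's and a3's payoffs gives −9q + 8 = 18q − 9 ⇒ q = 17/27.

7/3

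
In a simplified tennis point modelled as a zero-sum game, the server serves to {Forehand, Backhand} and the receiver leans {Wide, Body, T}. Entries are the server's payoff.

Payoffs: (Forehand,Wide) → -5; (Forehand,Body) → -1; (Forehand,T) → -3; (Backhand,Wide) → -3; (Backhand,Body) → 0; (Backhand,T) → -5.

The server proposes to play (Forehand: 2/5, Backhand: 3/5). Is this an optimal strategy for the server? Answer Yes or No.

No

Against Wide this mix gives (2/5)·(-5) + (3/5)·(-3) = -19/5.
Against Body this mix gives (2/5)·(-1) + (3/5)·0 = -2/5.
Against T this mix gives (2/5)·(-3) + (3/5)·(-5) = -21/5.
The receiver will play T, holding the server to -21/5. Shifting weight toward the row that does better against T would raise this floor (the equalizing mix achieves -4 against both T and Wide), so the proposed strategy is not optimal.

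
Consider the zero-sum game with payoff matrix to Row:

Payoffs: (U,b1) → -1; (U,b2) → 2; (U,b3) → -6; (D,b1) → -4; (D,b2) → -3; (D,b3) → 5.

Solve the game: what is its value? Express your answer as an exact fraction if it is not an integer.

Row minima: U → -6, D → -4; maximin = -4.
Column maxima: b1 → -1, b2 → 2, b3 → 5; minimax = -1.
-4 ≠ -1, so there is no saddle point; optimal play is mixed.
b2 is strictly dominated by b1 (it gives Row strictly more in every row), so Column never plays it.
On the remaining 2×2 (U, D vs b1, b3):
Let Row play U with probability p. Expected payoff against b1: (-1)p + (-4)(1−p) = 3p − 4; against b3: (-6)p + 5(1−p) = −11p + 5.
Setting these equal: 3p − 4 = −11p + 5 ⇒ 14p = 9 ⇒ p = 9/14, and the value is (3)·(9/14) − 4 = -29/14.
For Column: with q = P(b1), equating U's and D's payoffs gives 5q − 6 = −9q + 5 ⇒ q = 11/14.

-29/14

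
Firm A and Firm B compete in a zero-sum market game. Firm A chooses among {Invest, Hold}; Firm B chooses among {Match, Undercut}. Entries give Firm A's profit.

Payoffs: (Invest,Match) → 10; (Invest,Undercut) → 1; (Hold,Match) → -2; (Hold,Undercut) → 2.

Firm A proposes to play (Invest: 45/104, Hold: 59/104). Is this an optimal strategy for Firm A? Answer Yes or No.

No

Against Match this mix gives (45/104)·10 + (59/104)·(-2) = 83/26.
Against Undercut this mix gives (45/104)·1 + (59/104)·2 = 163/104.
Firm B will play Undercut, holding Firm A to 163/104. Shifting weight toward the row that does better against Undercut would raise this floor (the equalizing mix achieves 22/13 against both Undercut and Match), so the proposed strategy is not optimal.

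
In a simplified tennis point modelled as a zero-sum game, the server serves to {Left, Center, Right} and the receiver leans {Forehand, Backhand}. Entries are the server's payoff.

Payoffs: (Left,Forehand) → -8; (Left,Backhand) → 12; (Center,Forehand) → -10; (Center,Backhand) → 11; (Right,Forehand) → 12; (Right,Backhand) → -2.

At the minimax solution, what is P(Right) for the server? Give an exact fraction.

Row minima: Left → -8, Center → -10, Right → -2; maximin = -2.
Column maxima: Forehand → 12, Backhand → 12; minimax = 12.
-2 ≠ 12, so there is no saddle point; optimal play is mixed.
Center is strictly dominated by Left, so the server never plays it.
On the remaining 2×2 (Left, Right vs Forehand, Backhand):
Let the server play Left with probability p. Expected payoff against Forehand: (-8)p + 12(1−p) = −20p + 12; against Backhand: 12p + (-2)(1−p) = 14p − 2.
Setting these equal: −20p + 12 = 14p − 2 ⇒ −34p = -14 ⇒ p = 7/17, and the value is (-20)·(7/17) + 12 = 64/17.
For the receiver: with q = P(Forehand), equating Left's and Right's payoffs gives −20q + 12 = 14q − 2 ⇒ q = 7/17.

10/17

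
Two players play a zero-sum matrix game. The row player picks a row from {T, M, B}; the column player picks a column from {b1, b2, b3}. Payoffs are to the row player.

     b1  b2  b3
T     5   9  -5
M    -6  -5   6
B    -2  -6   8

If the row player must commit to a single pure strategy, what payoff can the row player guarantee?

-5

Row minima: T → -5, M → -6, B → -6.
The best of these is -5.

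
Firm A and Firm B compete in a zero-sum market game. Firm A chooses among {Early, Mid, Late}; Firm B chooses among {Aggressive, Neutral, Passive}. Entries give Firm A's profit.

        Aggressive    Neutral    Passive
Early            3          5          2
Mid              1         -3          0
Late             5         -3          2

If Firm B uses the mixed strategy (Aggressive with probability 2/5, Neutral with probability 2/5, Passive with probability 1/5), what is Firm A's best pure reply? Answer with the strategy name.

Early

Expected payoff of Early: (2/5)·3 + (2/5)·5 + (1/5)·2 = 18/5.
Expected payoff of Mid: (2/5)·1 + (2/5)·(-3) + (1/5)·0 = -4/5.
Expected payoff of Late: (2/5)·5 + (2/5)·(-3) + (1/5)·2 = 6/5.
The largest is 18/5, so Firm A's best response is Early.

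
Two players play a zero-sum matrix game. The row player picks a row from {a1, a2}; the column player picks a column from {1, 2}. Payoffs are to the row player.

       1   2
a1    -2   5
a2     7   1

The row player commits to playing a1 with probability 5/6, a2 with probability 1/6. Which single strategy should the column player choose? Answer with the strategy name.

1

If the column player plays 1, the row player's expected payoff is (5/6)·(-2) + (1/6)·7 = -1/2.
If the column player plays 2, the row player's expected payoff is (5/6)·5 + (1/6)·1 = 13/3.
The column player minimizes the row player's payoff; the smallest is -1/2, so the best response is 1.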